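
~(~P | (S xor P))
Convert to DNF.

P & S

~(~P | (S xor P))
= ~(~P | (S & ~P) | (~S & P))   [expand xor]
= ~~P & ~(S & ~P) & ~(~S & P)   [De Morgan]
= P & ~(S & ~P) & ~(~S & P)   [double negation]
= P & (~S | ~~P) & ~(~S & P)   [De Morgan]
= P & (~S | P) & ~(~S & P)   [double negation]
= P & (~S | P) & (~~S | ~P)   [De Morgan]
= P & (~S | P) & (S | ~P)   [double negation]
= (P & ~S & S) | (P & ~S & ~P) | (P & P & S) | (P & P & ~P)   [distribute & over |]
= P & S   [simplify]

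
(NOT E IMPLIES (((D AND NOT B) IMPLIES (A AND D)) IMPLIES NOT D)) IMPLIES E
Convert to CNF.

(NOT E IMPLIES (((D AND NOT B) IMPLIES (A AND D)) IMPLIES NOT D)) IMPLIES E
≡ NOT (NOT E IMPLIES (((D AND NOT B) IMPLIES (A AND D)) IMPLIES NOT D)) OR E   — eliminate IMPLIES
≡ NOT (NOT NOT E OR (((D AND NOT B) IMPLIES (A AND D)) IMPLIES NOT D)) OR E   — eliminate IMPLIES
≡ NOT (NOT NOT E OR NOT ((D AND NOT B) IMPLIES (A AND D)) OR NOT D) OR E   — eliminate IMPLIES
≡ NOT (NOT NOT E OR NOT (NOT (D AND NOT B) OR (A AND D)) OR NOT D) OR E   — eliminate IMPLIES
≡ (NOT NOT NOT E AND NOT NOT (NOT (D AND NOT B) OR (A AND D)) AND NOT NOT D) OR E   — De Morgan
≡ (NOT E AND NOT NOT (NOT (D AND NOT B) OR (A AND D)) AND NOT NOT D) OR E   — double negation
≡ (NOT E AND (NOT (D AND NOT B) OR (A AND D)) AND NOT NOT D) OR E   — double negation
≡ (NOT E AND (NOT D OR NOT NOT B OR (A AND D)) AND NOT NOT D) OR E   — De Morgan
≡ (NOT E AND (NOT D OR B OR (A AND D)) AND NOT NOT D) OR E   — double negation
≡ (NOT E AND (NOT D OR B OR (A AND D)) AND D) OR E   — double negation
≡ (NOT E OR E) AND (NOT D OR B OR A OR E) AND (NOT D OR B OR D OR E) AND (D OR E)   — distribute OR over AND
≡ (NOT D OR B OR A OR E) AND (D OR E)   — simplify

(NOT D OR B OR A OR E) AND (D OR E)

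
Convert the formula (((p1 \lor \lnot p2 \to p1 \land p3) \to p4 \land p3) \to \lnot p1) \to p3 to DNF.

p1 \land \lnot p3 \lor p3

(((p1 \lor \lnot p2 \to p1 \land p3) \to p4 \land p3) \to \lnot p1) \to p3
≡ \lnot (((p1 \lor \lnot p2 \to p1 \land p3) \to p4 \land p3) \to \lnot p1) \lor p3   [eliminate \to]
≡ \lnot (\lnot ((p1 \lor \lnot p2 \to p1 \land p3) \to p4 \land p3) \lor \lnot p1) \lor p3   [eliminate \to]
≡ \lnot (\lnot (\lnot (p1 \lor \lnot p2 \to p1 \land p3) \lor p4 \land p3) \lor \lnot p1) \lor p3   [eliminate \to]
≡ \lnot (\lnot (\lnot (\lnot (p1 \lor \lnot p2) \lor p1 \land p3) \lor p4 \land p3) \lor \lnot p1) \lor p3   [eliminate \to]
≡ \lnot \lnot (\lnot (\lnot (p1 \lor \lnot p2) \lor p1 \land p3) \lor p4 \land p3) \land \lnot \lnot p1 \lor p3   [De Morgan]
≡ (\lnot (\lnot (p1 \lor \lnot p2) \lor p1 \land p3) \lor p4 \land p3) \land \lnot \lnot p1 \lor p3   [double negation]
≡ (\lnot \lnot (p1 \lor \lnot p2) \land \lnot (p1 \land p3) \lor p4 \land p3) \land \lnot \lnot p1 \lor p3   [De Morgan]
≡ ((p1 \lor \lnot p2) \land \lnot (p1 \land p3) \lor p4 \land p3) \land \lnot \lnot p1 \lor p3   [double negation]
≡ ((p1 \lor \lnot p2) \land (\lnot p1 \lor \lnot p3) \lor p4 \land p3) \land \lnot \lnot p1 \lor p3   [De Morgan]
≡ ((p1 \lor \lnot p2) \land (\lnot p1 \lor \lnot p3) \lor p4 \land p3) \land p1 \lor p3   [double negation]
≡ p1 \land \lnot p1 \land p1 \lor p1 \land \lnot p3 \land p1 \lor \lnot p2 \land \lnot p1 \land p1 \lor \lnot p2 \land \lnot p3 \land p1 \lor p4 \land p3 \land p1 \lor p3   [distribute \land over \lor]
≡ p1 \land \lnot p3 \lor p3   [simplify]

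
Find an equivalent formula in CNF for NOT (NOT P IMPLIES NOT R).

NOT (NOT P IMPLIES NOT R)
≡ NOT (NOT NOT P OR NOT R)   [eliminate IMPLIES]
≡ NOT NOT NOT P AND NOT NOT R   [De Morgan]
≡ NOT P AND NOT NOT R   [double negation]
≡ NOT P AND R   [double negation]

NOT P AND R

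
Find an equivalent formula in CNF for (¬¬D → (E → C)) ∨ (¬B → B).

(¬¬D → (E → C)) ∨ (¬B → B)
≡ ¬¬¬D ∨ (E → C) ∨ (¬B → B)   (eliminate →)
≡ ¬¬¬D ∨ ¬E ∨ C ∨ (¬B → B)   (eliminate →)
≡ ¬¬¬D ∨ ¬E ∨ C ∨ ¬¬B ∨ B   (eliminate →)
≡ ¬D ∨ ¬E ∨ C ∨ ¬¬B ∨ B   (double negation)
≡ ¬D ∨ ¬E ∨ C ∨ B ∨ B   (double negation)
≡ ¬D ∨ ¬E ∨ C ∨ B   (simplify)

¬D ∨ ¬E ∨ C ∨ B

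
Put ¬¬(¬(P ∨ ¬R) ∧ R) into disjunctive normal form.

¬¬(¬(P ∨ ¬R) ∧ R)
⇔ ¬(P ∨ ¬R) ∧ R
⇔ ¬P ∧ ¬¬R ∧ R
⇔ ¬P ∧ R ∧ R
⇔ ¬P ∧ R

¬P ∧ R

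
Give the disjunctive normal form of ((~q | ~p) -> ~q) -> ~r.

((~q | ~p) -> ~q) -> ~r
⇔ ~((~q | ~p) -> ~q) | ~r   — eliminate ->
⇔ ~(~(~q | ~p) | ~q) | ~r   — eliminate ->
⇔ (~~(~q | ~p) & ~~q) | ~r   — De Morgan
⇔ ((~q | ~p) & ~~q) | ~r   — double negation
⇔ ((~q | ~p) & q) | ~r   — double negation
⇔ (~q & q) | (~p & q) | ~r   — distribute & over |
⇔ (~p & q) | ~r   — simplify

(~p & q) | ~r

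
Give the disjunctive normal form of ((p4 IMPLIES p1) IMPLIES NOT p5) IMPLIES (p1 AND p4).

((p4 IMPLIES p1) IMPLIES NOT p5) IMPLIES (p1 AND p4)
⇔ NOT ((p4 IMPLIES p1) IMPLIES NOT p5) OR (p1 AND p4)   — eliminate IMPLIES
⇔ NOT (NOT (p4 IMPLIES p1) OR NOT p5) OR (p1 AND p4)   — eliminate IMPLIES
⇔ NOT (NOT (NOT p4 OR p1) OR NOT p5) OR (p1 AND p4)   — eliminate IMPLIES
⇔ (NOT NOT (NOT p4 OR p1) AND NOT NOT p5) OR (p1 AND p4)   — De Morgan
⇔ ((NOT p4 OR p1) AND NOT NOT p5) OR (p1 AND p4)   — double negation
⇔ ((NOT p4 OR p1) AND p5) OR (p1 AND p4)   — double negation
⇔ (NOT p4 AND p5) OR (p1 AND p5) OR (p1 AND p4)   — distribute AND over OR

(NOT p4 AND p5) OR (p1 AND p5) OR (p1 AND p4)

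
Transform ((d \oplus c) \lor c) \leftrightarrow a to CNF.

((d \oplus c) \lor c) \leftrightarrow a
= (((d \oplus c) \lor c) \to a) \land (a \to ((d \oplus c) \lor c))   [eliminate \leftrightarrow]
= (\lnot ((d \oplus c) \lor c) \lor a) \land (a \to ((d \oplus c) \lor c))   [eliminate \to]
= (\lnot (((d \lor c) \land \lnot (d \land c)) \lor c) \lor a) \land (a \to ((d \oplus c) \lor c))   [expand \oplus]
= (\lnot (((d \lor c) \land \lnot (d \land c)) \lor c) \lor a) \land (\lnot a \lor (d \oplus c) \lor c)   [eliminate \to]
= (\lnot (((d \lor c) \land \lnot (d \land c)) \lor c) \lor a) \land (\lnot a \lor ((d \lor c) \land \lnot (d \land c)) \lor c)   [expand \oplus]
= ((\lnot ((d \lor c) \land \lnot (d \land c)) \land \lnot c) \lor a) \land (\lnot a \lor ((d \lor c) \land \lnot (d \land c)) \lor c)   [De Morgan]
= (((\lnot (d \lor c) \lor \lnot \lnot (d \land c)) \land \lnot c) \lor a) \land (\lnot a \lor ((d \lor c) \land \lnot (d \land c)) \lor c)   [De Morgan]
= ((((\lnot d \land \lnot c) \lor \lnot \lnot (d \land c)) \land \lnot c) \lor a) \land (\lnot a \lor ((d \lor c) \land \lnot (d \land c)) \lor c)   [De Morgan]
= ((((\lnot d \land \lnot c) \lor (d \land c)) \land \lnot c) \lor a) \land (\lnot a \lor ((d \lor c) \land \lnot (d \land c)) \lor c)   [double negation]
= ((((\lnot d \land \lnot c) \lor (d \land c)) \land \lnot c) \lor a) \land (\lnot a \lor ((d \lor c) \land (\lnot d \lor \lnot c)) \lor c)   [De Morgan]
= (\lnot d \lor d \lor a) \land (\lnot d \lor c \lor a) \land (\lnot c \lor d \lor a) \land (\lnot c \lor c \lor a) \land (\lnot c \lor a) \land (\lnot a \lor d \lor c \lor c) \land (\lnot a \lor \lnot d \lor \lnot c \lor c)   [distribute \lor over \land]
= (\lnot d \lor c \lor a) \land (\lnot c \lor a) \land (\lnot a \lor d \lor c)   [simplify]

(\lnot d \lor c \lor a) \land (\lnot c \lor a) \land (\lnot a \lor d \lor c)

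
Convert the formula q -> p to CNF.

~q | p

q -> p
= ~q | p   [eliminate ->]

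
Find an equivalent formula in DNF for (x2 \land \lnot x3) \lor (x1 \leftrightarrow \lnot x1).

x2 \land \lnot x3

(x2 \land \lnot x3) \lor (x1 \leftrightarrow \lnot x1)
≡ (x2 \land \lnot x3) \lor ((x1 \to \lnot x1) \land (\lnot x1 \to x1))   — eliminate \leftrightarrow
≡ (x2 \land \lnot x3) \lor ((\lnot x1 \lor \lnot x1) \land (\lnot x1 \to x1))   — eliminate \to
≡ (x2 \land \lnot x3) \lor ((\lnot x1 \lor \lnot x1) \land (\lnot \lnot x1 \lor x1))   — eliminate \to
≡ (x2 \land \lnot x3) \lor ((\lnot x1 \lor \lnot x1) \land (x1 \lor x1))   — double negation
≡ (x2 \land \lnot x3) \lor (\lnot x1 \land x1) \lor (\lnot x1 \land x1) \lor (\lnot x1 \land x1) \lor (\lnot x1 \land x1)   — distribute \land over \lor
≡ x2 \land \lnot x3   — simplify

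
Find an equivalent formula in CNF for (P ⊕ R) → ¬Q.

(¬P ∨ R ∨ ¬Q) ∧ (¬R ∨ P ∨ ¬Q)

(P ⊕ R) → ¬Q
= ¬(P ⊕ R) ∨ ¬Q   [eliminate →]
= ¬((P ∨ R) ∧ ¬(P ∧ R)) ∨ ¬Q   [expand ⊕]
= ¬(P ∨ R) ∨ ¬¬(P ∧ R) ∨ ¬Q   [De Morgan]
= (¬P ∧ ¬R) ∨ ¬¬(P ∧ R) ∨ ¬Q   [De Morgan]
= (¬P ∧ ¬R) ∨ (P ∧ R) ∨ ¬Q   [double negation]
= (¬P ∨ P ∨ ¬Q) ∧ (¬P ∨ R ∨ ¬Q) ∧ (¬R ∨ P ∨ ¬Q) ∧ (¬R ∨ R ∨ ¬Q)   [distribute ∨ over ∧]
= (¬P ∨ R ∨ ¬Q) ∧ (¬R ∨ P ∨ ¬Q)   [simplify]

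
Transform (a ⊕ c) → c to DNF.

(¬a ∧ ¬c) ∨ c

(a ⊕ c) → c
= ¬(a ⊕ c) ∨ c   (eliminate →)
= ¬((a ∧ ¬c) ∨ (¬a ∧ c)) ∨ c   (expand ⊕)
= (¬(a ∧ ¬c) ∧ ¬(¬a ∧ c)) ∨ c   (De Morgan)
= ((¬a ∨ ¬¬c) ∧ ¬(¬a ∧ c)) ∨ c   (De Morgan)
= ((¬a ∨ c) ∧ ¬(¬a ∧ c)) ∨ c   (double negation)
= ((¬a ∨ c) ∧ (¬¬a ∨ ¬c)) ∨ c   (De Morgan)
= ((¬a ∨ c) ∧ (a ∨ ¬c)) ∨ c   (double negation)
= (¬a ∧ a) ∨ (¬a ∧ ¬c) ∨ (c ∧ a) ∨ (c ∧ ¬c) ∨ c   (distribute ∧ over ∨)
= (¬a ∧ ¬c) ∨ c   (simplify)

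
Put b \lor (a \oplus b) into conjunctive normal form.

b \lor (a \oplus b)
= b \lor ((a \lor b) \land \lnot (a \land b))
= b \lor ((a \lor b) \land (\lnot a \lor \lnot b))
= (b \lor a \lor b) \land (b \lor \lnot a \lor \lnot b)
= b \lor a

b \lor a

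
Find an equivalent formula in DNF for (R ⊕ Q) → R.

(¬R ∧ ¬Q) ∨ R

(R ⊕ Q) → R
≡ ¬(R ⊕ Q) ∨ R
≡ ¬((R ∧ ¬Q) ∨ (¬R ∧ Q)) ∨ R
≡ (¬(R ∧ ¬Q) ∧ ¬(¬R ∧ Q)) ∨ R
≡ ((¬R ∨ ¬¬Q) ∧ ¬(¬R ∧ Q)) ∨ R
≡ ((¬R ∨ Q) ∧ ¬(¬R ∧ Q)) ∨ R
≡ ((¬R ∨ Q) ∧ (¬¬R ∨ ¬Q)) ∨ R
≡ ((¬R ∨ Q) ∧ (R ∨ ¬Q)) ∨ R
≡ (¬R ∧ R) ∨ (¬R ∧ ¬Q) ∨ (Q ∧ R) ∨ (Q ∧ ¬Q) ∨ R
≡ (¬R ∧ ¬Q) ∨ R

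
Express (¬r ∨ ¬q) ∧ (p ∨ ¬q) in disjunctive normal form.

(¬r ∧ p) ∨ ¬q

(¬r ∨ ¬q) ∧ (p ∨ ¬q)
= (¬r ∧ p) ∨ (¬r ∧ ¬q) ∨ (¬q ∧ p) ∨ (¬q ∧ ¬q)   — distribute ∧ over ∨
= (¬r ∧ p) ∨ ¬q   — simplify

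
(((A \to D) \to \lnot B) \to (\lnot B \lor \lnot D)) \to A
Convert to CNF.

(((A \to D) \to \lnot B) \to (\lnot B \lor \lnot D)) \to A
≡ \lnot (((A \to D) \to \lnot B) \to (\lnot B \lor \lnot D)) \lor A   (eliminate \to)
≡ \lnot (\lnot ((A \to D) \to \lnot B) \lor \lnot B \lor \lnot D) \lor A   (eliminate \to)
≡ \lnot (\lnot (\lnot (A \to D) \lor \lnot B) \lor \lnot B \lor \lnot D) \lor A   (eliminate \to)
≡ \lnot (\lnot (\lnot (\lnot A \lor D) \lor \lnot B) \lor \lnot B \lor \lnot D) \lor A   (eliminate \to)
≡ (\lnot \lnot (\lnot (\lnot A \lor D) \lor \lnot B) \land \lnot \lnot B \land \lnot \lnot D) \lor A   (De Morgan)
≡ ((\lnot (\lnot A \lor D) \lor \lnot B) \land \lnot \lnot B \land \lnot \lnot D) \lor A   (double negation)
≡ (((\lnot \lnot A \land \lnot D) \lor \lnot B) \land \lnot \lnot B \land \lnot \lnot D) \lor A   (De Morgan)
≡ (((A \land \lnot D) \lor \lnot B) \land \lnot \lnot B \land \lnot \lnot D) \lor A   (double negation)
≡ (((A \land \lnot D) \lor \lnot B) \land B \land \lnot \lnot D) \lor A   (double negation)
≡ (((A \land \lnot D) \lor \lnot B) \land B \land D) \lor A   (double negation)
≡ (A \lor \lnot B \lor A) \land (\lnot D \lor \lnot B \lor A) \land (B \lor A) \land (D \lor A)   (distribute \lor over \land)
≡ (A \lor \lnot B) \land (B \lor A) \land (D \lor A)   (simplify)

(A \lor \lnot B) \land (B \lor A) \land (D \lor A)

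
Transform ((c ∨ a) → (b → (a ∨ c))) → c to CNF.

(c ∨ a) ∧ (b ∨ c) ∧ (¬a ∨ c)

((c ∨ a) → (b → (a ∨ c))) → c
≡ ¬((c ∨ a) → (b → (a ∨ c))) ∨ c
≡ ¬(¬(c ∨ a) ∨ (b → (a ∨ c))) ∨ c
≡ ¬(¬(c ∨ a) ∨ ¬b ∨ a ∨ c) ∨ c
≡ (¬¬(c ∨ a) ∧ ¬¬b ∧ ¬a ∧ ¬c) ∨ c
≡ ((c ∨ a) ∧ ¬¬b ∧ ¬a ∧ ¬c) ∨ c
≡ ((c ∨ a) ∧ b ∧ ¬a ∧ ¬c) ∨ c
≡ (c ∨ a ∨ c) ∧ (b ∨ c) ∧ (¬a ∨ c) ∧ (¬c ∨ c)
≡ (c ∨ a) ∧ (b ∨ c) ∧ (¬a ∨ c)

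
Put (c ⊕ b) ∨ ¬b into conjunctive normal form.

¬c ∨ ¬b

(c ⊕ b) ∨ ¬b
≡ ((c ∨ b) ∧ ¬(c ∧ b)) ∨ ¬b   [expand ⊕]
≡ ((c ∨ b) ∧ (¬c ∨ ¬b)) ∨ ¬b   [De Morgan]
≡ (c ∨ b ∨ ¬b) ∧ (¬c ∨ ¬b ∨ ¬b)   [distribute ∨ over ∧]
≡ ¬c ∨ ¬b   [simplify]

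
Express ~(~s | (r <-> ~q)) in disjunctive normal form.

(s & r & q) | (s & ~q & ~r)

~(~s | (r <-> ~q))
≡ ~(~s | ((r -> ~q) & (~q -> r)))   [eliminate <->]
≡ ~(~s | ((~r | ~q) & (~q -> r)))   [eliminate ->]
≡ ~(~s | ((~r | ~q) & (~~q | r)))   [eliminate ->]
≡ ~~s & ~((~r | ~q) & (~~q | r))   [De Morgan]
≡ s & ~((~r | ~q) & (~~q | r))   [double negation]
≡ s & (~(~r | ~q) | ~(~~q | r))   [De Morgan]
≡ s & ((~~r & ~~q) | ~(~~q | r))   [De Morgan]
≡ s & ((r & ~~q) | ~(~~q | r))   [double negation]
≡ s & ((r & q) | ~(~~q | r))   [double negation]
≡ s & ((r & q) | (~~~q & ~r))   [De Morgan]
≡ s & ((r & q) | (~q & ~r))   [double negation]
≡ (s & r & q) | (s & ~q & ~r)   [distribute & over |]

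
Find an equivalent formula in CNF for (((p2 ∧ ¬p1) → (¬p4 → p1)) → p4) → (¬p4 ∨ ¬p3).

¬p4 ∨ ¬p3

(((p2 ∧ ¬p1) → (¬p4 → p1)) → p4) → (¬p4 ∨ ¬p3)
≡ ¬(((p2 ∧ ¬p1) → (¬p4 → p1)) → p4) ∨ ¬p4 ∨ ¬p3   [eliminate →]
≡ ¬(¬((p2 ∧ ¬p1) → (¬p4 → p1)) ∨ p4) ∨ ¬p4 ∨ ¬p3   [eliminate →]
≡ ¬(¬(¬(p2 ∧ ¬p1) ∨ (¬p4 → p1)) ∨ p4) ∨ ¬p4 ∨ ¬p3   [eliminate →]
≡ ¬(¬(¬(p2 ∧ ¬p1) ∨ ¬¬p4 ∨ p1) ∨ p4) ∨ ¬p4 ∨ ¬p3   [eliminate →]
≡ (¬¬(¬(p2 ∧ ¬p1) ∨ ¬¬p4 ∨ p1) ∧ ¬p4) ∨ ¬p4 ∨ ¬p3   [De Morgan]
≡ ((¬(p2 ∧ ¬p1) ∨ ¬¬p4 ∨ p1) ∧ ¬p4) ∨ ¬p4 ∨ ¬p3   [double negation]
≡ ((¬p2 ∨ ¬¬p1 ∨ ¬¬p4 ∨ p1) ∧ ¬p4) ∨ ¬p4 ∨ ¬p3   [De Morgan]
≡ ((¬p2 ∨ p1 ∨ ¬¬p4 ∨ p1) ∧ ¬p4) ∨ ¬p4 ∨ ¬p3   [double negation]
≡ ((¬p2 ∨ p1 ∨ p4 ∨ p1) ∧ ¬p4) ∨ ¬p4 ∨ ¬p3   [double negation]
≡ (¬p2 ∨ p1 ∨ p4 ∨ p1 ∨ ¬p4 ∨ ¬p3) ∧ (¬p4 ∨ ¬p4 ∨ ¬p3)   [distribute ∨ over ∧]
≡ ¬p4 ∨ ¬p3   [simplify]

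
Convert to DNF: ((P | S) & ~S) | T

(P & ~S) | T

((P | S) & ~S) | T
⇔ (P & ~S) | (S & ~S) | T   (distribute & over |)
⇔ (P & ~S) | T   (simplify)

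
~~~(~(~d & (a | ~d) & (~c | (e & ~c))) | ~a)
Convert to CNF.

~~~(~(~d & (a | ~d) & (~c | (e & ~c))) | ~a)
≡ ~(~(~d & (a | ~d) & (~c | (e & ~c))) | ~a)   [double negation]
≡ ~~(~d & (a | ~d) & (~c | (e & ~c))) & ~~a   [De Morgan]
≡ ~d & (a | ~d) & (~c | (e & ~c)) & ~~a   [double negation]
≡ ~d & (a | ~d) & (~c | (e & ~c)) & a   [double negation]
≡ ~d & (a | ~d) & (~c | e) & (~c | ~c) & a   [distribute | over &]
≡ ~d & ~c & a   [simplify]

~d & ~c & a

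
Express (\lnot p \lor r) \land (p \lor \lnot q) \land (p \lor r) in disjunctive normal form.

r \land p \lor r \land \lnot q

(\lnot p \lor r) \land (p \lor \lnot q) \land (p \lor r)
≡ \lnot p \land p \land p \lor \lnot p \land p \land r \lor \lnot p \land \lnot q \land p \lor \lnot p \land \lnot q \land r \lor r \land p \land p \lor r \land p \land r \lor r \land \lnot q \land p \lor r \land \lnot q \land r   — distribute \land over \lor
≡ r \land p \lor r \land \lnot q   — simplify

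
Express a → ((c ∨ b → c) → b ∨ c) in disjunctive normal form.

a → ((c ∨ b → c) → b ∨ c)
≡ ¬a ∨ ((c ∨ b → c) → b ∨ c)   [eliminate →]
≡ ¬a ∨ ¬(c ∨ b → c) ∨ b ∨ c   [eliminate →]
≡ ¬a ∨ ¬(¬(c ∨ b) ∨ c) ∨ b ∨ c   [eliminate →]
≡ ¬a ∨ ¬¬(c ∨ b) ∧ ¬c ∨ b ∨ c   [De Morgan]
≡ ¬a ∨ (c ∨ b) ∧ ¬c ∨ b ∨ c   [double negation]
≡ ¬a ∨ c ∧ ¬c ∨ b ∧ ¬c ∨ b ∨ c   [distribute ∧ over ∨]
≡ ¬a ∨ b ∨ c   [simplify]

¬a ∨ b ∨ c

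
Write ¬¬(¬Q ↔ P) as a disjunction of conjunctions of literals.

Q ∧ ¬P ∨ P ∧ ¬Q

¬¬(¬Q ↔ P)
≡ ¬¬((¬Q → P) ∧ (P → ¬Q))   [eliminate ↔]
≡ ¬¬((¬¬Q ∨ P) ∧ (P → ¬Q))   [eliminate →]
≡ ¬¬((¬¬Q ∨ P) ∧ (¬P ∨ ¬Q))   [eliminate →]
≡ (¬¬Q ∨ P) ∧ (¬P ∨ ¬Q)   [double negation]
≡ (Q ∨ P) ∧ (¬P ∨ ¬Q)   [double negation]
≡ Q ∧ ¬P ∨ Q ∧ ¬Q ∨ P ∧ ¬P ∨ P ∧ ¬Q   [distribute ∧ over ∨]
≡ Q ∧ ¬P ∨ P ∧ ¬Q   [simplify]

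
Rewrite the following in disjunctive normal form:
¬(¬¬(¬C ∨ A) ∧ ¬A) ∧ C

(C ∧ ¬A) ∨ (A ∧ C)

¬(¬¬(¬C ∨ A) ∧ ¬A) ∧ C
≡ (¬¬¬(¬C ∨ A) ∨ ¬¬A) ∧ C   (De Morgan)
≡ (¬(¬C ∨ A) ∨ ¬¬A) ∧ C   (double negation)
≡ ((¬¬C ∧ ¬A) ∨ ¬¬A) ∧ C   (De Morgan)
≡ ((C ∧ ¬A) ∨ ¬¬A) ∧ C   (double negation)
≡ ((C ∧ ¬A) ∨ A) ∧ C   (double negation)
≡ (C ∧ ¬A ∧ C) ∨ (A ∧ C)   (distribute ∧ over ∨)
≡ (C ∧ ¬A) ∨ (A ∧ C)   (simplify)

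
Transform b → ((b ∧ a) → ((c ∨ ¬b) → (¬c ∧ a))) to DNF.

b → ((b ∧ a) → ((c ∨ ¬b) → (¬c ∧ a)))
⇔ ¬b ∨ ((b ∧ a) → ((c ∨ ¬b) → (¬c ∧ a)))   (eliminate →)
⇔ ¬b ∨ ¬(b ∧ a) ∨ ((c ∨ ¬b) → (¬c ∧ a))   (eliminate →)
⇔ ¬b ∨ ¬(b ∧ a) ∨ ¬(c ∨ ¬b) ∨ (¬c ∧ a)   (eliminate →)
⇔ ¬b ∨ ¬b ∨ ¬a ∨ ¬(c ∨ ¬b) ∨ (¬c ∧ a)   (De Morgan)
⇔ ¬b ∨ ¬b ∨ ¬a ∨ (¬c ∧ ¬¬b) ∨ (¬c ∧ a)   (De Morgan)
⇔ ¬b ∨ ¬b ∨ ¬a ∨ (¬c ∧ b) ∨ (¬c ∧ a)   (double negation)
⇔ ¬b ∨ ¬a ∨ (¬c ∧ b) ∨ (¬c ∧ a)   (simplify)

¬b ∨ ¬a ∨ (¬c ∧ b) ∨ (¬c ∧ a)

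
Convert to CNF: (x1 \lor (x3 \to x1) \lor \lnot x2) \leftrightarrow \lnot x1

(x1 \lor (x3 \to x1) \lor \lnot x2) \leftrightarrow \lnot x1
≡ ((x1 \lor (x3 \to x1) \lor \lnot x2) \to \lnot x1) \land (\lnot x1 \to (x1 \lor (x3 \to x1) \lor \lnot x2))   [eliminate \leftrightarrow]
≡ (\lnot (x1 \lor (x3 \to x1) \lor \lnot x2) \lor \lnot x1) \land (\lnot x1 \to (x1 \lor (x3 \to x1) \lor \lnot x2))   [eliminate \to]
≡ (\lnot (x1 \lor \lnot x3 \lor x1 \lor \lnot x2) \lor \lnot x1) \land (\lnot x1 \to (x1 \lor (x3 \to x1) \lor \lnot x2))   [eliminate \to]
≡ (\lnot (x1 \lor \lnot x3 \lor x1 \lor \lnot x2) \lor \lnot x1) \land (\lnot \lnot x1 \lor x1 \lor (x3 \to x1) \lor \lnot x2)   [eliminate \to]
≡ (\lnot (x1 \lor \lnot x3 \lor x1 \lor \lnot x2) \lor \lnot x1) \land (\lnot \lnot x1 \lor x1 \lor \lnot x3 \lor x1 \lor \lnot x2)   [eliminate \to]
≡ ((\lnot x1 \land \lnot \lnot x3 \land \lnot x1 \land \lnot \lnot x2) \lor \lnot x1) \land (\lnot \lnot x1 \lor x1 \lor \lnot x3 \lor x1 \lor \lnot x2)   [De Morgan]
≡ ((\lnot x1 \land x3 \land \lnot x1 \land \lnot \lnot x2) \lor \lnot x1) \land (\lnot \lnot x1 \lor x1 \lor \lnot x3 \lor x1 \lor \lnot x2)   [double negation]
≡ ((\lnot x1 \land x3 \land \lnot x1 \land x2) \lor \lnot x1) \land (\lnot \lnot x1 \lor x1 \lor \lnot x3 \lor x1 \lor \lnot x2)   [double negation]
≡ ((\lnot x1 \land x3 \land \lnot x1 \land x2) \lor \lnot x1) \land (x1 \lor x1 \lor \lnot x3 \lor x1 \lor \lnot x2)   [double negation]
≡ (\lnot x1 \lor \lnot x1) \land (x3 \lor \lnot x1) \land (\lnot x1 \lor \lnot x1) \land (x2 \lor \lnot x1) \land (x1 \lor x1 \lor \lnot x3 \lor x1 \lor \lnot x2)   [distribute \lor over \land]
≡ \lnot x1 \land (x1 \lor \lnot x3 \lor \lnot x2)   [simplify]

\lnot x1 \land (x1 \lor \lnot x3 \lor \lnot x2)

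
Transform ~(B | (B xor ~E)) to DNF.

~B & E

~(B | (B xor ~E))
≡ ~(B | (B & ~~E) | (~B & ~E))
≡ ~B & ~(B & ~~E) & ~(~B & ~E)
≡ ~B & (~B | ~~~E) & ~(~B & ~E)
≡ ~B & (~B | ~E) & ~(~B & ~E)
≡ ~B & (~B | ~E) & (~~B | ~~E)
≡ ~B & (~B | ~E) & (B | ~~E)
≡ ~B & (~B | ~E) & (B | E)
≡ (~B & ~B & B) | (~B & ~B & E) | (~B & ~E & B) | (~B & ~E & E)
≡ ~B & E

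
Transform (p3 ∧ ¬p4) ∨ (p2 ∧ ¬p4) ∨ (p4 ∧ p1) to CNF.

(p3 ∨ p2 ∨ p4) ∧ (p3 ∨ p2 ∨ p1) ∧ (¬p4 ∨ p1)

(p3 ∧ ¬p4) ∨ (p2 ∧ ¬p4) ∨ (p4 ∧ p1)
≡ (p3 ∨ p2 ∨ p4) ∧ (p3 ∨ p2 ∨ p1) ∧ (p3 ∨ ¬p4 ∨ p4) ∧ (p3 ∨ ¬p4 ∨ p1) ∧ (¬p4 ∨ p2 ∨ p4) ∧ (¬p4 ∨ p2 ∨ p1) ∧ (¬p4 ∨ ¬p4 ∨ p4) ∧ (¬p4 ∨ ¬p4 ∨ p1)
≡ (p3 ∨ p2 ∨ p4) ∧ (p3 ∨ p2 ∨ p1) ∧ (¬p4 ∨ p1)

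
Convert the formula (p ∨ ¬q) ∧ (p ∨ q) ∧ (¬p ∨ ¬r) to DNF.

(p ∨ ¬q) ∧ (p ∨ q) ∧ (¬p ∨ ¬r)
= (p ∧ p ∧ ¬p) ∨ (p ∧ p ∧ ¬r) ∨ (p ∧ q ∧ ¬p) ∨ (p ∧ q ∧ ¬r) ∨ (¬q ∧ p ∧ ¬p) ∨ (¬q ∧ p ∧ ¬r) ∨ (¬q ∧ q ∧ ¬p) ∨ (¬q ∧ q ∧ ¬r)   — distribute ∧ over ∨
= p ∧ ¬r   — simplify

p ∧ ¬r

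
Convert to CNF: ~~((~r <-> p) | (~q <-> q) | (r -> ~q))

~p | ~r | ~q

~~((~r <-> p) | (~q <-> q) | (r -> ~q))
⇔ ~~(((~r -> p) & (p -> ~r)) | (~q <-> q) | (r -> ~q))   — eliminate <->
⇔ ~~(((~~r | p) & (p -> ~r)) | (~q <-> q) | (r -> ~q))   — eliminate ->
⇔ ~~(((~~r | p) & (~p | ~r)) | (~q <-> q) | (r -> ~q))   — eliminate ->
⇔ ~~(((~~r | p) & (~p | ~r)) | ((~q -> q) & (q -> ~q)) | (r -> ~q))   — eliminate <->
⇔ ~~(((~~r | p) & (~p | ~r)) | ((~~q | q) & (q -> ~q)) | (r -> ~q))   — eliminate ->
⇔ ~~(((~~r | p) & (~p | ~r)) | ((~~q | q) & (~q | ~q)) | (r -> ~q))   — eliminate ->
⇔ ~~(((~~r | p) & (~p | ~r)) | ((~~q | q) & (~q | ~q)) | ~r | ~q)   — eliminate ->
⇔ ((~~r | p) & (~p | ~r)) | ((~~q | q) & (~q | ~q)) | ~r | ~q   — double negation
⇔ ((r | p) & (~p | ~r)) | ((~~q | q) & (~q | ~q)) | ~r | ~q   — double negation
⇔ ((r | p) & (~p | ~r)) | ((q | q) & (~q | ~q)) | ~r | ~q   — double negation
⇔ (r | p | q | q | ~r | ~q) & (r | p | ~q | ~q | ~r | ~q) & (~p | ~r | q | q | ~r | ~q) & (~p | ~r | ~q | ~q | ~r | ~q)   — distribute | over &
⇔ ~p | ~r | ~q   — simplify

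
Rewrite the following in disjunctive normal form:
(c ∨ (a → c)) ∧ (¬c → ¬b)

(c ∨ (a → c)) ∧ (¬c → ¬b)
≡ (c ∨ ¬a ∨ c) ∧ (¬c → ¬b)   (eliminate →)
≡ (c ∨ ¬a ∨ c) ∧ (¬¬c ∨ ¬b)   (eliminate →)
≡ (c ∨ ¬a ∨ c) ∧ (c ∨ ¬b)   (double negation)
≡ (c ∧ c) ∨ (c ∧ ¬b) ∨ (¬a ∧ c) ∨ (¬a ∧ ¬b) ∨ (c ∧ c) ∨ (c ∧ ¬b)   (distribute ∧ over ∨)
≡ c ∨ (¬a ∧ ¬b)   (simplify)

c ∨ (¬a ∧ ¬b)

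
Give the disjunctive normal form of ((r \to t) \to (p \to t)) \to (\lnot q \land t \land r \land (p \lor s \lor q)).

(\lnot r \land p \land \lnot t) \lor (\lnot q \land t \land r \land p) \lor (\lnot q \land t \land r \land s)

((r \to t) \to (p \to t)) \to (\lnot q \land t \land r \land (p \lor s \lor q))
= \lnot ((r \to t) \to (p \to t)) \lor (\lnot q \land t \land r \land (p \lor s \lor q))   — eliminate \to
= \lnot (\lnot (r \to t) \lor (p \to t)) \lor (\lnot q \land t \land r \land (p \lor s \lor q))   — eliminate \to
= \lnot (\lnot (\lnot r \lor t) \lor (p \to t)) \lor (\lnot q \land t \land r \land (p \lor s \lor q))   — eliminate \to
= \lnot (\lnot (\lnot r \lor t) \lor \lnot p \lor t) \lor (\lnot q \land t \land r \land (p \lor s \lor q))   — eliminate \to
= (\lnot \lnot (\lnot r \lor t) \land \lnot \lnot p \land \lnot t) \lor (\lnot q \land t \land r \land (p \lor s \lor q))   — De Morgan
= ((\lnot r \lor t) \land \lnot \lnot p \land \lnot t) \lor (\lnot q \land t \land r \land (p \lor s \lor q))   — double negation
= ((\lnot r \lor t) \land p \land \lnot t) \lor (\lnot q \land t \land r \land (p \lor s \lor q))   — double negation
= (\lnot r \land p \land \lnot t) \lor (t \land p \land \lnot t) \lor (\lnot q \land t \land r \land p) \lor (\lnot q \land t \land r \land s) \lor (\lnot q \land t \land r \land q)   — distribute \land over \lor
= (\lnot r \land p \land \lnot t) \lor (\lnot q \land t \land r \land p) \lor (\lnot q \land t \land r \land s)   — simplify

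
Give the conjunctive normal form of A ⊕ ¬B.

A ⊕ ¬B
≡ (A ∨ ¬B) ∧ ¬(A ∧ ¬B)   [expand ⊕]
≡ (A ∨ ¬B) ∧ (¬A ∨ ¬¬B)   [De Morgan]
≡ (A ∨ ¬B) ∧ (¬A ∨ B)   [double negation]

(A ∨ ¬B) ∧ (¬A ∨ B)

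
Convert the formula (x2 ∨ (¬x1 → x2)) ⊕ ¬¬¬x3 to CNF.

(x2 ∨ (¬x1 → x2)) ⊕ ¬¬¬x3
≡ (x2 ∨ (¬x1 → x2) ∨ ¬¬¬x3) ∧ ¬((x2 ∨ (¬x1 → x2)) ∧ ¬¬¬x3)   — expand ⊕
≡ (x2 ∨ ¬¬x1 ∨ x2 ∨ ¬¬¬x3) ∧ ¬((x2 ∨ (¬x1 → x2)) ∧ ¬¬¬x3)   — eliminate →
≡ (x2 ∨ ¬¬x1 ∨ x2 ∨ ¬¬¬x3) ∧ ¬((x2 ∨ ¬¬x1 ∨ x2) ∧ ¬¬¬x3)   — eliminate →
≡ (x2 ∨ x1 ∨ x2 ∨ ¬¬¬x3) ∧ ¬((x2 ∨ ¬¬x1 ∨ x2) ∧ ¬¬¬x3)   — double negation
≡ (x2 ∨ x1 ∨ x2 ∨ ¬x3) ∧ ¬((x2 ∨ ¬¬x1 ∨ x2) ∧ ¬¬¬x3)   — double negation
≡ (x2 ∨ x1 ∨ x2 ∨ ¬x3) ∧ (¬(x2 ∨ ¬¬x1 ∨ x2) ∨ ¬¬¬¬x3)   — De Morgan
≡ (x2 ∨ x1 ∨ x2 ∨ ¬x3) ∧ ((¬x2 ∧ ¬¬¬x1 ∧ ¬x2) ∨ ¬¬¬¬x3)   — De Morgan
≡ (x2 ∨ x1 ∨ x2 ∨ ¬x3) ∧ ((¬x2 ∧ ¬x1 ∧ ¬x2) ∨ ¬¬¬¬x3)   — double negation
≡ (x2 ∨ x1 ∨ x2 ∨ ¬x3) ∧ ((¬x2 ∧ ¬x1 ∧ ¬x2) ∨ ¬¬x3)   — double negation
≡ (x2 ∨ x1 ∨ x2 ∨ ¬x3) ∧ ((¬x2 ∧ ¬x1 ∧ ¬x2) ∨ x3)   — double negation
≡ (x2 ∨ x1 ∨ x2 ∨ ¬x3) ∧ (¬x2 ∨ x3) ∧ (¬x1 ∨ x3) ∧ (¬x2 ∨ x3)   — distribute ∨ over ∧
≡ (x2 ∨ x1 ∨ ¬x3) ∧ (¬x2 ∨ x3) ∧ (¬x1 ∨ x3)   — simplify

(x2 ∨ x1 ∨ ¬x3) ∧ (¬x2 ∨ x3) ∧ (¬x1 ∨ x3)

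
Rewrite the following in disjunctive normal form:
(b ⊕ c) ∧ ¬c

(b ⊕ c) ∧ ¬c
⇔ ((b ∧ ¬c) ∨ (¬b ∧ c)) ∧ ¬c   [expand ⊕]
⇔ (b ∧ ¬c ∧ ¬c) ∨ (¬b ∧ c ∧ ¬c)   [distribute ∧ over ∨]
⇔ b ∧ ¬c   [simplify]

b ∧ ¬c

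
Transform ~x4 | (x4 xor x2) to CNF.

~x4 | ~x2

~x4 | (x4 xor x2)
= ~x4 | ((x4 | x2) & ~(x4 & x2))   — expand xor
= ~x4 | ((x4 | x2) & (~x4 | ~x2))   — De Morgan
= (~x4 | x4 | x2) & (~x4 | ~x4 | ~x2)   — distribute | over &
= ~x4 | ~x2   — simplify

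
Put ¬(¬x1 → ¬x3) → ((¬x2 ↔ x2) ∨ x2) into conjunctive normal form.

¬(¬x1 → ¬x3) → ((¬x2 ↔ x2) ∨ x2)
≡ ¬¬(¬x1 → ¬x3) ∨ (¬x2 ↔ x2) ∨ x2   (eliminate →)
≡ ¬¬(¬¬x1 ∨ ¬x3) ∨ (¬x2 ↔ x2) ∨ x2   (eliminate →)
≡ ¬¬(¬¬x1 ∨ ¬x3) ∨ ((¬x2 → x2) ∧ (x2 → ¬x2)) ∨ x2   (eliminate ↔)
≡ ¬¬(¬¬x1 ∨ ¬x3) ∨ ((¬¬x2 ∨ x2) ∧ (x2 → ¬x2)) ∨ x2   (eliminate →)
≡ ¬¬(¬¬x1 ∨ ¬x3) ∨ ((¬¬x2 ∨ x2) ∧ (¬x2 ∨ ¬x2)) ∨ x2   (eliminate →)
≡ ¬¬x1 ∨ ¬x3 ∨ ((¬¬x2 ∨ x2) ∧ (¬x2 ∨ ¬x2)) ∨ x2   (double negation)
≡ x1 ∨ ¬x3 ∨ ((¬¬x2 ∨ x2) ∧ (¬x2 ∨ ¬x2)) ∨ x2   (double negation)
≡ x1 ∨ ¬x3 ∨ ((x2 ∨ x2) ∧ (¬x2 ∨ ¬x2)) ∨ x2   (double negation)
≡ (x1 ∨ ¬x3 ∨ x2 ∨ x2 ∨ x2) ∧ (x1 ∨ ¬x3 ∨ ¬x2 ∨ ¬x2 ∨ x2)   (distribute ∨ over ∧)
≡ x1 ∨ ¬x3 ∨ x2   (simplify)

x1 ∨ ¬x3 ∨ x2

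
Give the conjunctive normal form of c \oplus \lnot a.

c \oplus \lnot a
≡ (c \lor \lnot a) \land \lnot (c \land \lnot a)   — expand \oplus
≡ (c \lor \lnot a) \land (\lnot c \lor \lnot \lnot a)   — De Morgan
≡ (c \lor \lnot a) \land (\lnot c \lor a)   — double negation

(c \lor \lnot a) \land (\lnot c \lor a)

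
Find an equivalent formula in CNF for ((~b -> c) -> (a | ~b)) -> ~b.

~a | ~b

((~b -> c) -> (a | ~b)) -> ~b
⇔ ~((~b -> c) -> (a | ~b)) | ~b   [eliminate ->]
⇔ ~(~(~b -> c) | a | ~b) | ~b   [eliminate ->]
⇔ ~(~(~~b | c) | a | ~b) | ~b   [eliminate ->]
⇔ (~~(~~b | c) & ~a & ~~b) | ~b   [De Morgan]
⇔ ((~~b | c) & ~a & ~~b) | ~b   [double negation]
⇔ ((b | c) & ~a & ~~b) | ~b   [double negation]
⇔ ((b | c) & ~a & b) | ~b   [double negation]
⇔ (b | c | ~b) & (~a | ~b) & (b | ~b)   [distribute | over &]
⇔ ~a | ~b   [simplify]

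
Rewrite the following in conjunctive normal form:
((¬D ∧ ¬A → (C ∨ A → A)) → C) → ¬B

¬C ∨ ¬B

((¬D ∧ ¬A → (C ∨ A → A)) → C) → ¬B
≡ ¬((¬D ∧ ¬A → (C ∨ A → A)) → C) ∨ ¬B   [eliminate →]
≡ ¬(¬(¬D ∧ ¬A → (C ∨ A → A)) ∨ C) ∨ ¬B   [eliminate →]
≡ ¬(¬(¬(¬D ∧ ¬A) ∨ (C ∨ A → A)) ∨ C) ∨ ¬B   [eliminate →]
≡ ¬(¬(¬(¬D ∧ ¬A) ∨ ¬(C ∨ A) ∨ A) ∨ C) ∨ ¬B   [eliminate →]
≡ ¬¬(¬(¬D ∧ ¬A) ∨ ¬(C ∨ A) ∨ A) ∧ ¬C ∨ ¬B   [De Morgan]
≡ (¬(¬D ∧ ¬A) ∨ ¬(C ∨ A) ∨ A) ∧ ¬C ∨ ¬B   [double negation]
≡ (¬¬D ∨ ¬¬A ∨ ¬(C ∨ A) ∨ A) ∧ ¬C ∨ ¬B   [De Morgan]
≡ (D ∨ ¬¬A ∨ ¬(C ∨ A) ∨ A) ∧ ¬C ∨ ¬B   [double negation]
≡ (D ∨ A ∨ ¬(C ∨ A) ∨ A) ∧ ¬C ∨ ¬B   [double negation]
≡ (D ∨ A ∨ ¬C ∧ ¬A ∨ A) ∧ ¬C ∨ ¬B   [De Morgan]
≡ (D ∨ A ∨ ¬C ∨ A ∨ ¬B) ∧ (D ∨ A ∨ ¬A ∨ A ∨ ¬B) ∧ (¬C ∨ ¬B)   [distribute ∨ over ∧]
≡ ¬C ∨ ¬B   [simplify]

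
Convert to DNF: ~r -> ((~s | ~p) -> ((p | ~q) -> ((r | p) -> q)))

r | (s & p) | (~r & ~p) | q

~r -> ((~s | ~p) -> ((p | ~q) -> ((r | p) -> q)))
⇔ ~~r | ((~s | ~p) -> ((p | ~q) -> ((r | p) -> q)))   [eliminate ->]
⇔ ~~r | ~(~s | ~p) | ((p | ~q) -> ((r | p) -> q))   [eliminate ->]
⇔ ~~r | ~(~s | ~p) | ~(p | ~q) | ((r | p) -> q)   [eliminate ->]
⇔ ~~r | ~(~s | ~p) | ~(p | ~q) | ~(r | p) | q   [eliminate ->]
⇔ r | ~(~s | ~p) | ~(p | ~q) | ~(r | p) | q   [double negation]
⇔ r | (~~s & ~~p) | ~(p | ~q) | ~(r | p) | q   [De Morgan]
⇔ r | (s & ~~p) | ~(p | ~q) | ~(r | p) | q   [double negation]
⇔ r | (s & p) | ~(p | ~q) | ~(r | p) | q   [double negation]
⇔ r | (s & p) | (~p & ~~q) | ~(r | p) | q   [De Morgan]
⇔ r | (s & p) | (~p & q) | ~(r | p) | q   [double negation]
⇔ r | (s & p) | (~p & q) | (~r & ~p) | q   [De Morgan]
⇔ r | (s & p) | (~r & ~p) | q   [simplify]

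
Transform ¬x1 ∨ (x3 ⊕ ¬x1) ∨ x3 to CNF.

¬x1 ∨ (x3 ⊕ ¬x1) ∨ x3
= ¬x1 ∨ ((x3 ∨ ¬x1) ∧ ¬(x3 ∧ ¬x1)) ∨ x3   (expand ⊕)
= ¬x1 ∨ ((x3 ∨ ¬x1) ∧ (¬x3 ∨ ¬¬x1)) ∨ x3   (De Morgan)
= ¬x1 ∨ ((x3 ∨ ¬x1) ∧ (¬x3 ∨ x1)) ∨ x3   (double negation)
= (¬x1 ∨ x3 ∨ ¬x1 ∨ x3) ∧ (¬x1 ∨ ¬x3 ∨ x1 ∨ x3)   (distribute ∨ over ∧)
= ¬x1 ∨ x3   (simplify)

¬x1 ∨ x3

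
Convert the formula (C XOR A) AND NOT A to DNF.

C AND NOT A

(C XOR A) AND NOT A
≡ ((C AND NOT A) OR (NOT C AND A)) AND NOT A
≡ (C AND NOT A AND NOT A) OR (NOT C AND A AND NOT A)
≡ C AND NOT A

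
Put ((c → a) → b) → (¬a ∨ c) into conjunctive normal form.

¬b ∨ ¬a ∨ c

((c → a) → b) → (¬a ∨ c)
= ¬((c → a) → b) ∨ ¬a ∨ c   (eliminate →)
= ¬(¬(c → a) ∨ b) ∨ ¬a ∨ c   (eliminate →)
= ¬(¬(¬c ∨ a) ∨ b) ∨ ¬a ∨ c   (eliminate →)
= (¬¬(¬c ∨ a) ∧ ¬b) ∨ ¬a ∨ c   (De Morgan)
= ((¬c ∨ a) ∧ ¬b) ∨ ¬a ∨ c   (double negation)
= (¬c ∨ a ∨ ¬a ∨ c) ∧ (¬b ∨ ¬a ∨ c)   (distribute ∨ over ∧)
= ¬b ∨ ¬a ∨ c   (simplify)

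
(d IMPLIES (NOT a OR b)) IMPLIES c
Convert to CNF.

(d IMPLIES (NOT a OR b)) IMPLIES c
= NOT (d IMPLIES (NOT a OR b)) OR c   (eliminate IMPLIES)
= NOT (NOT d OR NOT a OR b) OR c   (eliminate IMPLIES)
= (NOT NOT d AND NOT NOT a AND NOT b) OR c   (De Morgan)
= (d AND NOT NOT a AND NOT b) OR c   (double negation)
= (d AND a AND NOT b) OR c   (double negation)
= (d OR c) AND (a OR c) AND (NOT b OR c)   (distribute OR over AND)

(d OR c) AND (a OR c) AND (NOT b OR c)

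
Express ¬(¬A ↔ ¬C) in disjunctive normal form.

¬(¬A ↔ ¬C)
≡ ¬((¬A → ¬C) ∧ (¬C → ¬A))   [eliminate ↔]
≡ ¬((¬¬A ∨ ¬C) ∧ (¬C → ¬A))   [eliminate →]
≡ ¬((¬¬A ∨ ¬C) ∧ (¬¬C ∨ ¬A))   [eliminate →]
≡ ¬(¬¬A ∨ ¬C) ∨ ¬(¬¬C ∨ ¬A)   [De Morgan]
≡ (¬¬¬A ∧ ¬¬C) ∨ ¬(¬¬C ∨ ¬A)   [De Morgan]
≡ (¬A ∧ ¬¬C) ∨ ¬(¬¬C ∨ ¬A)   [double negation]
≡ (¬A ∧ C) ∨ ¬(¬¬C ∨ ¬A)   [double negation]
≡ (¬A ∧ C) ∨ (¬¬¬C ∧ ¬¬A)   [De Morgan]
≡ (¬A ∧ C) ∨ (¬C ∧ ¬¬A)   [double negation]
≡ (¬A ∧ C) ∨ (¬C ∧ A)   [double negation]

(¬A ∧ C) ∨ (¬C ∧ A)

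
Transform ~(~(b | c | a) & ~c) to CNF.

b | c | a

~(~(b | c | a) & ~c)
≡ ~~(b | c | a) | ~~c   (De Morgan)
≡ b | c | a | ~~c   (double negation)
≡ b | c | a | c   (double negation)
≡ b | c | a   (simplify)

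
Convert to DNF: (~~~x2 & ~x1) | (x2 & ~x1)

(~x2 & ~x1) | (x2 & ~x1)

(~~~x2 & ~x1) | (x2 & ~x1)
≡ (~x2 & ~x1) | (x2 & ~x1)   [double negation]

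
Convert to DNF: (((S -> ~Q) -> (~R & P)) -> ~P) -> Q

(((S -> ~Q) -> (~R & P)) -> ~P) -> Q
⇔ ~(((S -> ~Q) -> (~R & P)) -> ~P) | Q   (eliminate ->)
⇔ ~(~((S -> ~Q) -> (~R & P)) | ~P) | Q   (eliminate ->)
⇔ ~(~(~(S -> ~Q) | (~R & P)) | ~P) | Q   (eliminate ->)
⇔ ~(~(~(~S | ~Q) | (~R & P)) | ~P) | Q   (eliminate ->)
⇔ (~~(~(~S | ~Q) | (~R & P)) & ~~P) | Q   (De Morgan)
⇔ ((~(~S | ~Q) | (~R & P)) & ~~P) | Q   (double negation)
⇔ (((~~S & ~~Q) | (~R & P)) & ~~P) | Q   (De Morgan)
⇔ (((S & ~~Q) | (~R & P)) & ~~P) | Q   (double negation)
⇔ (((S & Q) | (~R & P)) & ~~P) | Q   (double negation)
⇔ (((S & Q) | (~R & P)) & P) | Q   (double negation)
⇔ (S & Q & P) | (~R & P & P) | Q   (distribute & over |)
⇔ (~R & P) | Q   (simplify)

(~R & P) | Q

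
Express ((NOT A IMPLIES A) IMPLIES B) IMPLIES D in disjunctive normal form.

((NOT A IMPLIES A) IMPLIES B) IMPLIES D
≡ NOT ((NOT A IMPLIES A) IMPLIES B) OR D   — eliminate IMPLIES
≡ NOT (NOT (NOT A IMPLIES A) OR B) OR D   — eliminate IMPLIES
≡ NOT (NOT (NOT NOT A OR A) OR B) OR D   — eliminate IMPLIES
≡ (NOT NOT (NOT NOT A OR A) AND NOT B) OR D   — De Morgan
≡ ((NOT NOT A OR A) AND NOT B) OR D   — double negation
≡ ((A OR A) AND NOT B) OR D   — double negation
≡ (A AND NOT B) OR (A AND NOT B) OR D   — distribute AND over OR
≡ (A AND NOT B) OR D   — simplify

(A AND NOT B) OR D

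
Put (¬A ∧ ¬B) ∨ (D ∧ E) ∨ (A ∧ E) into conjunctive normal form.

(¬A ∨ E) ∧ (¬B ∨ D ∨ A) ∧ (¬B ∨ E)

(¬A ∧ ¬B) ∨ (D ∧ E) ∨ (A ∧ E)
≡ (¬A ∨ D ∨ A) ∧ (¬A ∨ D ∨ E) ∧ (¬A ∨ E ∨ A) ∧ (¬A ∨ E ∨ E) ∧ (¬B ∨ D ∨ A) ∧ (¬B ∨ D ∨ E) ∧ (¬B ∨ E ∨ A) ∧ (¬B ∨ E ∨ E)   [distribute ∨ over ∧]
≡ (¬A ∨ E) ∧ (¬B ∨ D ∨ A) ∧ (¬B ∨ E)   [simplify]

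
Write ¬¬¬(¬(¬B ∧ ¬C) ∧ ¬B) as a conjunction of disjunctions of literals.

¬C ∨ B

¬¬¬(¬(¬B ∧ ¬C) ∧ ¬B)
≡ ¬(¬(¬B ∧ ¬C) ∧ ¬B)   [double negation]
≡ ¬¬(¬B ∧ ¬C) ∨ ¬¬B   [De Morgan]
≡ (¬B ∧ ¬C) ∨ ¬¬B   [double negation]
≡ (¬B ∧ ¬C) ∨ B   [double negation]
≡ (¬B ∨ B) ∧ (¬C ∨ B)   [distribute ∨ over ∧]
≡ ¬C ∨ B   [simplify]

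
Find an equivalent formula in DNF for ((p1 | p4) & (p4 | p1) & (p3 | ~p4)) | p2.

((p1 | p4) & (p4 | p1) & (p3 | ~p4)) | p2
= (p1 & p4 & p3) | (p1 & p4 & ~p4) | (p1 & p1 & p3) | (p1 & p1 & ~p4) | (p4 & p4 & p3) | (p4 & p4 & ~p4) | (p4 & p1 & p3) | (p4 & p1 & ~p4) | p2   [distribute & over |]
= (p1 & p3) | (p1 & ~p4) | (p4 & p3) | p2   [simplify]

(p1 & p3) | (p1 & ~p4) | (p4 & p3) | p2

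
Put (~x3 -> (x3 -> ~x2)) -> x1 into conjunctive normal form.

(~x3 | x1) & (x3 | x1) & (x2 | x1)

(~x3 -> (x3 -> ~x2)) -> x1
= ~(~x3 -> (x3 -> ~x2)) | x1
= ~(~~x3 | (x3 -> ~x2)) | x1
= ~(~~x3 | ~x3 | ~x2) | x1
= (~~~x3 & ~~x3 & ~~x2) | x1
= (~x3 & ~~x3 & ~~x2) | x1
= (~x3 & x3 & ~~x2) | x1
= (~x3 & x3 & x2) | x1
= (~x3 | x1) & (x3 | x1) & (x2 | x1)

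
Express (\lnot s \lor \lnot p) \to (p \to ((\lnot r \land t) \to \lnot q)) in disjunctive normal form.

(\lnot s \lor \lnot p) \to (p \to ((\lnot r \land t) \to \lnot q))
⇔ \lnot (\lnot s \lor \lnot p) \lor (p \to ((\lnot r \land t) \to \lnot q))   [eliminate \to]
⇔ \lnot (\lnot s \lor \lnot p) \lor \lnot p \lor ((\lnot r \land t) \to \lnot q)   [eliminate \to]
⇔ \lnot (\lnot s \lor \lnot p) \lor \lnot p \lor \lnot (\lnot r \land t) \lor \lnot q   [eliminate \to]
⇔ (\lnot \lnot s \land \lnot \lnot p) \lor \lnot p \lor \lnot (\lnot r \land t) \lor \lnot q   [De Morgan]
⇔ (s \land \lnot \lnot p) \lor \lnot p \lor \lnot (\lnot r \land t) \lor \lnot q   [double negation]
⇔ (s \land p) \lor \lnot p \lor \lnot (\lnot r \land t) \lor \lnot q   [double negation]
⇔ (s \land p) \lor \lnot p \lor \lnot \lnot r \lor \lnot t \lor \lnot q   [De Morgan]
⇔ (s \land p) \lor \lnot p \lor r \lor \lnot t \lor \lnot q   [double negation]

(s \land p) \lor \lnot p \lor r \lor \lnot t \lor \lnot q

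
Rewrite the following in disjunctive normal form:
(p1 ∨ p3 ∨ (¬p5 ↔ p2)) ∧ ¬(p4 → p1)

(p1 ∨ p3 ∨ (¬p5 ↔ p2)) ∧ ¬(p4 → p1)
⇔ (p1 ∨ p3 ∨ ((¬p5 → p2) ∧ (p2 → ¬p5))) ∧ ¬(p4 → p1)   [eliminate ↔]
⇔ (p1 ∨ p3 ∨ ((¬¬p5 ∨ p2) ∧ (p2 → ¬p5))) ∧ ¬(p4 → p1)   [eliminate →]
⇔ (p1 ∨ p3 ∨ ((¬¬p5 ∨ p2) ∧ (¬p2 ∨ ¬p5))) ∧ ¬(p4 → p1)   [eliminate →]
⇔ (p1 ∨ p3 ∨ ((¬¬p5 ∨ p2) ∧ (¬p2 ∨ ¬p5))) ∧ ¬(¬p4 ∨ p1)   [eliminate →]
⇔ (p1 ∨ p3 ∨ ((p5 ∨ p2) ∧ (¬p2 ∨ ¬p5))) ∧ ¬(¬p4 ∨ p1)   [double negation]
⇔ (p1 ∨ p3 ∨ ((p5 ∨ p2) ∧ (¬p2 ∨ ¬p5))) ∧ ¬¬p4 ∧ ¬p1   [De Morgan]
⇔ (p1 ∨ p3 ∨ ((p5 ∨ p2) ∧ (¬p2 ∨ ¬p5))) ∧ p4 ∧ ¬p1   [double negation]
⇔ (p1 ∧ p4 ∧ ¬p1) ∨ (p3 ∧ p4 ∧ ¬p1) ∨ (p5 ∧ ¬p2 ∧ p4 ∧ ¬p1) ∨ (p5 ∧ ¬p5 ∧ p4 ∧ ¬p1) ∨ (p2 ∧ ¬p2 ∧ p4 ∧ ¬p1) ∨ (p2 ∧ ¬p5 ∧ p4 ∧ ¬p1)   [distribute ∧ over ∨]
⇔ (p3 ∧ p4 ∧ ¬p1) ∨ (p5 ∧ ¬p2 ∧ p4 ∧ ¬p1) ∨ (p2 ∧ ¬p5 ∧ p4 ∧ ¬p1)   [simplify]

(p3 ∧ p4 ∧ ¬p1) ∨ (p5 ∧ ¬p2 ∧ p4 ∧ ¬p1) ∨ (p2 ∧ ¬p5 ∧ p4 ∧ ¬p1)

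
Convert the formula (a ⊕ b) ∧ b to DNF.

¬a ∧ b

(a ⊕ b) ∧ b
= (a ∧ ¬b ∨ ¬a ∧ b) ∧ b   [expand ⊕]
= a ∧ ¬b ∧ b ∨ ¬a ∧ b ∧ b   [distribute ∧ over ∨]
= ¬a ∧ b   [simplify]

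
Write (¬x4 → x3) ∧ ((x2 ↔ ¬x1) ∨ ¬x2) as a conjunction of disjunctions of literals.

(¬x4 → x3) ∧ ((x2 ↔ ¬x1) ∨ ¬x2)
≡ (¬¬x4 ∨ x3) ∧ ((x2 ↔ ¬x1) ∨ ¬x2)   [eliminate →]
≡ (¬¬x4 ∨ x3) ∧ (((x2 → ¬x1) ∧ (¬x1 → x2)) ∨ ¬x2)   [eliminate ↔]
≡ (¬¬x4 ∨ x3) ∧ (((¬x2 ∨ ¬x1) ∧ (¬x1 → x2)) ∨ ¬x2)   [eliminate →]
≡ (¬¬x4 ∨ x3) ∧ (((¬x2 ∨ ¬x1) ∧ (¬¬x1 ∨ x2)) ∨ ¬x2)   [eliminate →]
≡ (x4 ∨ x3) ∧ (((¬x2 ∨ ¬x1) ∧ (¬¬x1 ∨ x2)) ∨ ¬x2)   [double negation]
≡ (x4 ∨ x3) ∧ (((¬x2 ∨ ¬x1) ∧ (x1 ∨ x2)) ∨ ¬x2)   [double negation]
≡ (x4 ∨ x3) ∧ (¬x2 ∨ ¬x1 ∨ ¬x2) ∧ (x1 ∨ x2 ∨ ¬x2)   [distribute ∨ over ∧]
≡ (x4 ∨ x3) ∧ (¬x2 ∨ ¬x1)   [simplify]

(x4 ∨ x3) ∧ (¬x2 ∨ ¬x1)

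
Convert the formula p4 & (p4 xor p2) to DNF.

p4 & ~p2

p4 & (p4 xor p2)
= p4 & ((p4 & ~p2) | (~p4 & p2))   — expand xor
= (p4 & p4 & ~p2) | (p4 & ~p4 & p2)   — distribute & over |
= p4 & ~p2   — simplify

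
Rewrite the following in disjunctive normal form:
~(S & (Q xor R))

~S | (~Q & ~R) | (R & Q)

~(S & (Q xor R))
≡ ~(S & ((Q & ~R) | (~Q & R)))
≡ ~S | ~((Q & ~R) | (~Q & R))
≡ ~S | (~(Q & ~R) & ~(~Q & R))
≡ ~S | ((~Q | ~~R) & ~(~Q & R))
≡ ~S | ((~Q | R) & ~(~Q & R))
≡ ~S | ((~Q | R) & (~~Q | ~R))
≡ ~S | ((~Q | R) & (Q | ~R))
≡ ~S | (~Q & Q) | (~Q & ~R) | (R & Q) | (R & ~R)
≡ ~S | (~Q & ~R) | (R & Q)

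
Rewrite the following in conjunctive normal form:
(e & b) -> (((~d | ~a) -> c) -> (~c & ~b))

(e & b) -> (((~d | ~a) -> c) -> (~c & ~b))
≡ ~(e & b) | (((~d | ~a) -> c) -> (~c & ~b))   [eliminate ->]
≡ ~(e & b) | ~((~d | ~a) -> c) | (~c & ~b)   [eliminate ->]
≡ ~(e & b) | ~(~(~d | ~a) | c) | (~c & ~b)   [eliminate ->]
≡ ~e | ~b | ~(~(~d | ~a) | c) | (~c & ~b)   [De Morgan]
≡ ~e | ~b | (~~(~d | ~a) & ~c) | (~c & ~b)   [De Morgan]
≡ ~e | ~b | ((~d | ~a) & ~c) | (~c & ~b)   [double negation]
≡ (~e | ~b | ~d | ~a | ~c) & (~e | ~b | ~d | ~a | ~b) & (~e | ~b | ~c | ~c) & (~e | ~b | ~c | ~b)   [distribute | over &]
≡ (~e | ~b | ~d | ~a) & (~e | ~b | ~c)   [simplify]

(~e | ~b | ~d | ~a) & (~e | ~b | ~c)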